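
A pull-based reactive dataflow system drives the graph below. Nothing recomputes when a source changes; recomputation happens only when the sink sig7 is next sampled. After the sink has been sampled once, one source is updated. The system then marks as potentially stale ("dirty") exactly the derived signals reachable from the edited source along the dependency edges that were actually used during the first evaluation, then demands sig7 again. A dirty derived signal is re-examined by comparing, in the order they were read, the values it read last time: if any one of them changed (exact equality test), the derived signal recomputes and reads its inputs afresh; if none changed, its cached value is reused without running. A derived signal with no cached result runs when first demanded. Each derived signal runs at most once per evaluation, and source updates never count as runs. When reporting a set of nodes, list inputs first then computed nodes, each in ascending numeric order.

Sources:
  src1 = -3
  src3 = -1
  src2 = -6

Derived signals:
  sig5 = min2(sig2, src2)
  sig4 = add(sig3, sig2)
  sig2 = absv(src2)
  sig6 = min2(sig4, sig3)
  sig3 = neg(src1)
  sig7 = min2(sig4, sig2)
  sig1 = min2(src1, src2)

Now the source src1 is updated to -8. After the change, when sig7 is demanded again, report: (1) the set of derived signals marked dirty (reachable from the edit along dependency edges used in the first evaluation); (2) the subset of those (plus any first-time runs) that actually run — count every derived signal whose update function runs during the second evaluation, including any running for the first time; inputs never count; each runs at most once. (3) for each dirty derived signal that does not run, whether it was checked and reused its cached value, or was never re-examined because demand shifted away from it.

First evaluation (everything demanded from the output):
  sig2 = absv(-6) = 6
  sig3 = neg(-3) = 3
  sig4 = add(3, 6) = 9
  sig7 = min2(9, 6) = 6

Propagation after the edit:
  sig3: runs — src1 -3->-8; result 8.
  sig4: runs — sig3 3->8; result 14.
  sig7: runs — sig4 9->14; result 6 (same value as before).

Marked dirty: sig3, sig4, sig7.
Derived signals that run: sig3, sig4, sig7 — 3 in total.
Every dirty derived signal ran.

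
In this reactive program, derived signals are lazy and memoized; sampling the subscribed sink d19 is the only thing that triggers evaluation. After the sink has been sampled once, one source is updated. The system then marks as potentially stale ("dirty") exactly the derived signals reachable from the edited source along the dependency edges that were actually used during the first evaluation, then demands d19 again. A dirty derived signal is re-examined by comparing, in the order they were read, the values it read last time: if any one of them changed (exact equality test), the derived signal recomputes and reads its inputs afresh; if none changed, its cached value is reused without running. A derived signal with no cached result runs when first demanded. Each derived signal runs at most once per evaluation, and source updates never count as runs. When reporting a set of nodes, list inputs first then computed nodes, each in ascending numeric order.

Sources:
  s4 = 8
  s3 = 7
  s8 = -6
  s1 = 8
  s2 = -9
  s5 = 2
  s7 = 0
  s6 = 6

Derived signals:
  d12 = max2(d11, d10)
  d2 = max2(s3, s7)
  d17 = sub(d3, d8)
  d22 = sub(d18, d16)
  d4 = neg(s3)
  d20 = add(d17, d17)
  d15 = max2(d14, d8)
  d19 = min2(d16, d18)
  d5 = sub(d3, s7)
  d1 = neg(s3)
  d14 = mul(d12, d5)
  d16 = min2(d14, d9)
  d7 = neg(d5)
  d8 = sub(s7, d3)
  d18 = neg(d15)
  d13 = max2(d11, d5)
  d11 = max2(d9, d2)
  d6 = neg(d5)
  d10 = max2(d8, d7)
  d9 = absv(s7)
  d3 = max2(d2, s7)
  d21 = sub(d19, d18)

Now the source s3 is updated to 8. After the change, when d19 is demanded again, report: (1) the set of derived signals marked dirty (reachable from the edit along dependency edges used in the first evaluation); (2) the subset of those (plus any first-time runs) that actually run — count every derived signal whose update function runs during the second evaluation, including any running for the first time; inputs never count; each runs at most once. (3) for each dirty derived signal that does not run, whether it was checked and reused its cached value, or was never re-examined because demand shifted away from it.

The edit dirties: d2, d3, d5, d7, d8, d10, d11, d12, d14, d15, d16, d18, d19.
13 derived signals run: d2, d3, d5, d7, d8, d10, d11, d12, d14, d15, d16, d18, d19.
No dirty derived signal escaped a run.

First demand of the output computes:
  d2 = max2(7, 0) = 7
  d3 = max2(7, 0) = 7
  d5 = sub(7, 0) = 7
  d7 = neg(7) = -7
  d8 = sub(0, 7) = -7
  d9 = absv(0) = 0
  d10 = max2(-7, -7) = -7
  d11 = max2(0, 7) = 7
  d12 = max2(7, -7) = 7
  d14 = mul(7, 7) = 49
  d15 = max2(49, -7) = 49
  d16 = min2(49, 0) = 0
  d18 = neg(49) = -49
  d19 = min2(0, -49) = -49

After the edit, cleaning proceeds:
  d2: a read changed (s3 7->8) — executes, giving 8.
  d3: a read changed (d2 7->8) — executes, giving 8.
  d5: a read changed (d3 7->8) — executes, giving 8.
  d7: a read changed (d5 7->8) — executes, giving -8.
  d8: a read changed (d3 7->8) — executes, giving -8.
  d10: a read changed (d8 -7->-8; d7 -7->-8) — executes, giving -8.
  d11: a read changed (d2 7->8) — executes, giving 8.
  d12: a read changed (d11 7->8; d10 -7->-8) — executes, giving 8.
  d14: a read changed (d12 7->8; d5 7->8) — executes, giving 64.
  d15: a read changed (d14 49->64; d8 -7->-8) — executes, giving 64.
  d16: a read changed (d14 49->64) — executes, giving 0 — identical to its old value.
  d18: a read changed (d15 49->64) — executes, giving -64.
  d19: a read changed (d18 -49->-64) — executes, giving -64.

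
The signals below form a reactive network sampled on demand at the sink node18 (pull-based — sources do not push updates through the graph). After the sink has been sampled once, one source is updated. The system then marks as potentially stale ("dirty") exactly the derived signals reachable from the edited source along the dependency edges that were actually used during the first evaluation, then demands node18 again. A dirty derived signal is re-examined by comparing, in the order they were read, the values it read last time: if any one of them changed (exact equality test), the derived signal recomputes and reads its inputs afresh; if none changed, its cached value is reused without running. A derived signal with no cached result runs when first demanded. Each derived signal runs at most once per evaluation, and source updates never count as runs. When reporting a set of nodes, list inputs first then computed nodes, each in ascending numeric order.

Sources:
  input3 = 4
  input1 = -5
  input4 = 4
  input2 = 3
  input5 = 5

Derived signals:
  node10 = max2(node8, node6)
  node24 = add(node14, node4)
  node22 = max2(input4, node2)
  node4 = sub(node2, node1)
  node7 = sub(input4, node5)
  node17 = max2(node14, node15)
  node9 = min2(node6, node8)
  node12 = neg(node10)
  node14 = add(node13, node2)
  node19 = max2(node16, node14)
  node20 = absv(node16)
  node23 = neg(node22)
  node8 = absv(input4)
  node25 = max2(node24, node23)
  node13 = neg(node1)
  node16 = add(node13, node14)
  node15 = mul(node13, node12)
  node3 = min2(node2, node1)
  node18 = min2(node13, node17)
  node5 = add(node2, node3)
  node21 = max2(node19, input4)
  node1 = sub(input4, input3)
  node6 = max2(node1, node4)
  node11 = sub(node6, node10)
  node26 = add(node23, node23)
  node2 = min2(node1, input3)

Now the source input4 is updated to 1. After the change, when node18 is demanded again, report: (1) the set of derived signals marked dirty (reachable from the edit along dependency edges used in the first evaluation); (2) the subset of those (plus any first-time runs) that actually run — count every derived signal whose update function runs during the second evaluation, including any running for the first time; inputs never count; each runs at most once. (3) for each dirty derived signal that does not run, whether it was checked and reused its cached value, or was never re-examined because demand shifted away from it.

Initial pass — values computed on the first demand:
  node1 = sub(4, 4) = 0
  node2 = min2(0, 4) = 0
  node4 = sub(0, 0) = 0
  node6 = max2(0, 0) = 0
  node8 = absv(4) = 4
  node10 = max2(4, 0) = 4
  node12 = neg(4) = -4
  node13 = neg(0) = 0
  node14 = add(0, 0) = 0
  node15 = mul(0, -4) = 0
  node17 = max2(0, 0) = 0
  node18 = min2(0, 0) = 0

Second demand — change propagation:
  node1: re-runs because input4 4->1; new result -3.
  node2: re-runs because node1 0->-3; new result -3.
  node4: re-runs because node2 0->-3; node1 0->-3; new result 0 (unchanged).
  node6: re-runs because node1 0->-3; new result 0 (unchanged).
  node8: re-runs because input4 4->1; new result 1.
  node10: re-runs because node8 4->1; new result 1.
  node12: re-runs because node10 4->1; new result -1.
  node13: re-runs because node1 0->-3; new result 3.
  node14: re-runs because node13 0->3; node2 0->-3; new result 0 (unchanged).
  node15: re-runs because node13 0->3; node12 -4->-1; new result -3.
  node17: re-runs because node15 0->-3; new result 0 (unchanged).
  node18: re-runs because node13 0->3; new result 0 (unchanged).

Dirty set: node1, node2, node4, node6, node8, node10, node12, node13, node14, node15, node17, node18.
Run set: node1, node2, node4, node6, node8, node10, node12, node13, node14, node15, node17, node18 (12 run).
All dirty derived signals ended up running.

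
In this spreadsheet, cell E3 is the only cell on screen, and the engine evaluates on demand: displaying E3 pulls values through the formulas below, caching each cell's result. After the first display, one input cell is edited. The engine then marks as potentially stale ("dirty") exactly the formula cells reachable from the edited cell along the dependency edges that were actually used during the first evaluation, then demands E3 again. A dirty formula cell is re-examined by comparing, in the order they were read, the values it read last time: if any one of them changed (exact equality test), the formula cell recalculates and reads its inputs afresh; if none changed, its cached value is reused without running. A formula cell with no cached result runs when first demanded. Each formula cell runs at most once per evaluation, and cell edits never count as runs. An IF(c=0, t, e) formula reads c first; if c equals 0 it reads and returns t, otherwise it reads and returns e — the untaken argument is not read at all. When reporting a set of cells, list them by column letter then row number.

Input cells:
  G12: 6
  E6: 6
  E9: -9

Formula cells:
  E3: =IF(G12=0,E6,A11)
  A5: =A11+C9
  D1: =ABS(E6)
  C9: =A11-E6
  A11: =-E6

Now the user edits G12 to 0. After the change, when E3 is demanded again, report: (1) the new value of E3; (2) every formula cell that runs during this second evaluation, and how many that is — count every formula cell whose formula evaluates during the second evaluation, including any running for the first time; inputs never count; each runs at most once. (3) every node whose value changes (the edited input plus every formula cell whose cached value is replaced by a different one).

Initial pass — values computed on the first demand:
  A11 = -(6) = -6
  E3 = IF(G12=0: G12=6 -> else branch A11) = -6

Second demand — change propagation:
  E3: re-runs because G12 6->0; new result 6.

E3 now evaluates to 6.
Run set: E3 (1 run).
Changed values: E3, G12.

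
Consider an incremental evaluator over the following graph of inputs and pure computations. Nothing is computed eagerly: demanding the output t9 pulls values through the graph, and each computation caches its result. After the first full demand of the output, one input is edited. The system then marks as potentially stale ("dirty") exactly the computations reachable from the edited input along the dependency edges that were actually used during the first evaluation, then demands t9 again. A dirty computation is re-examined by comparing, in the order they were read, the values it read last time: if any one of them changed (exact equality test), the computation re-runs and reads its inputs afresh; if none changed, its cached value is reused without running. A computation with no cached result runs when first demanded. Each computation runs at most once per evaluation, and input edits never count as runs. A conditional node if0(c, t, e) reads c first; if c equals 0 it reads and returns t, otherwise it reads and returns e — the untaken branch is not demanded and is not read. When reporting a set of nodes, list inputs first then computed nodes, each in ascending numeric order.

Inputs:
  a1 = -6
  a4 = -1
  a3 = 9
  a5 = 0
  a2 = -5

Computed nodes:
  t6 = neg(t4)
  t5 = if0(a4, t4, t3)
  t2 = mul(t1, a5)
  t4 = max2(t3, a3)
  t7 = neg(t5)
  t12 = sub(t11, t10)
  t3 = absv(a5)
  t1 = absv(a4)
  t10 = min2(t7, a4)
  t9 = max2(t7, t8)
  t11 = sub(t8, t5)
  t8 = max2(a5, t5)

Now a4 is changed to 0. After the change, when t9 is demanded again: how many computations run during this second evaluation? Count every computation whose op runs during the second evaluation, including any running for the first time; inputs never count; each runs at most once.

Initial pass — values computed on the first demand:
  t3 = absv(0) = 0
  t5 = if0(a4=-1 -> else branch t3) = 0
  t7 = neg(0) = 0
  t8 = max2(0, 0) = 0
  t9 = max2(0, 0) = 0

Second demand — change propagation:
  t4: newly demanded (no cache) — executes and yields 9.
  t5: re-runs because a4 -1->0; new result 9.
  t7: re-runs because t5 0->9; new result -9.
  t8: re-runs because t5 0->9; new result 9.
  t9: re-runs because t7 0->-9; t8 0->9; new result 9.

The important point: the flipped condition pulls in fresh nodes; t4 runs for the first time.

Run set: t4, t5, t7, t8, t9 (5 run).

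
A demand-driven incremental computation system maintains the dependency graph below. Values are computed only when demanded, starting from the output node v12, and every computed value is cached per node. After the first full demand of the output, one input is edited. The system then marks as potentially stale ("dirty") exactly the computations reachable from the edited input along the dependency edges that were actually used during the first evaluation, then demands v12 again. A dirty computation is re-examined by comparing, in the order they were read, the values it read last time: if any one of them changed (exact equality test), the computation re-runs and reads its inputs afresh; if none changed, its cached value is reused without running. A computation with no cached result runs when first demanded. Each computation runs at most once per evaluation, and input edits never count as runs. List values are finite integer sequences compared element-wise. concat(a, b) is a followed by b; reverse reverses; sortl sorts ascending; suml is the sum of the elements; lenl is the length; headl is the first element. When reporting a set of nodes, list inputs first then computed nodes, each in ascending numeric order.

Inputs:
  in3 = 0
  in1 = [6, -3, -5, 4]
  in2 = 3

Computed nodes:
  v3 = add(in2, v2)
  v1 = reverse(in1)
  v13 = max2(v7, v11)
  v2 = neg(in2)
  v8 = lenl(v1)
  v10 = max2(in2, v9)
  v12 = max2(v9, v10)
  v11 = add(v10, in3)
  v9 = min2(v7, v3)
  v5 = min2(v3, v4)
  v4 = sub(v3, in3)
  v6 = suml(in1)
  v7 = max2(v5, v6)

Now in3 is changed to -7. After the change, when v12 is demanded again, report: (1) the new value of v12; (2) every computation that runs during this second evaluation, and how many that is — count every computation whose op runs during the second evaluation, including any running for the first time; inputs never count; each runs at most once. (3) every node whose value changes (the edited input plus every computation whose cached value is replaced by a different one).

New value of v12: 3.
Computations that run: v4, v5 — 2 in total.
Values that change: in3, v4.
Key observation: the change is absorbed at v5 — it re-runs but produces the same value, and the output's value is unchanged.

First evaluation (everything demanded from the output):
  v2 = neg(3) = -3
  v3 = add(3, -3) = 0
  v4 = sub(0, 0) = 0
  v5 = min2(0, 0) = 0
  v6 = suml([6, -3, -5, 4]) = 2
  v7 = max2(0, 2) = 2
  v9 = min2(2, 0) = 0
  v10 = max2(3, 0) = 3
  v12 = max2(0, 3) = 3

Propagation after the edit:
  v4: runs — in3 0->-7; result 7.
  v5: runs — v4 0->7; result 0 (same value as before).
  v7: checked — values it read are unchanged (v5 unchanged, v6 unchanged); reused cached 2 without running.
  v9: checked — values it read are unchanged (v7 unchanged, v3 unchanged); reused cached 0 without running.
  v10: checked — values it read are unchanged (in2 unchanged, v9 unchanged); reused cached 3 without running.
  v12: checked — values it read are unchanged (v9 unchanged, v10 unchanged); reused cached 3 without running.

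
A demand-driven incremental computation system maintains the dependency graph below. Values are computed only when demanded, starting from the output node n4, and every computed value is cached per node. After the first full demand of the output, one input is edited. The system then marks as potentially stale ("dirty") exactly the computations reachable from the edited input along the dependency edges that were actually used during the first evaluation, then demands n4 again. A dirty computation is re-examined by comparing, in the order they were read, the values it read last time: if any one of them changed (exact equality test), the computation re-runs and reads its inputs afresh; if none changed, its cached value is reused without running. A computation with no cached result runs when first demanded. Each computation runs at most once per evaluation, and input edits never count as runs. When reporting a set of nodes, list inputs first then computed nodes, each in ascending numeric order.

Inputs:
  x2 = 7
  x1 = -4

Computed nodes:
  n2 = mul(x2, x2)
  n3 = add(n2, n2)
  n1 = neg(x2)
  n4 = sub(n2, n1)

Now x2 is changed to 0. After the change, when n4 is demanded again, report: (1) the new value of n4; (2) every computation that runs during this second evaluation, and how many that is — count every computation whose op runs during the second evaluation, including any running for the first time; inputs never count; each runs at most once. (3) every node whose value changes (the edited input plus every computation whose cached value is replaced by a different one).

New value of n4: 0.
Computations that run: n1, n2, n4 — 3 in total.
Values that change: x2, n1, n2, n4.

First evaluation (everything demanded from the output):
  n1 = neg(7) = -7
  n2 = mul(7, 7) = 49
  n4 = sub(49, -7) = 56

Propagation after the edit:
  n1: runs — x2 7->0; result 0.
  n2: runs — x2 7->0; x2 7->0; result 0.
  n4: runs — n2 49->0; n1 -7->0; result 0.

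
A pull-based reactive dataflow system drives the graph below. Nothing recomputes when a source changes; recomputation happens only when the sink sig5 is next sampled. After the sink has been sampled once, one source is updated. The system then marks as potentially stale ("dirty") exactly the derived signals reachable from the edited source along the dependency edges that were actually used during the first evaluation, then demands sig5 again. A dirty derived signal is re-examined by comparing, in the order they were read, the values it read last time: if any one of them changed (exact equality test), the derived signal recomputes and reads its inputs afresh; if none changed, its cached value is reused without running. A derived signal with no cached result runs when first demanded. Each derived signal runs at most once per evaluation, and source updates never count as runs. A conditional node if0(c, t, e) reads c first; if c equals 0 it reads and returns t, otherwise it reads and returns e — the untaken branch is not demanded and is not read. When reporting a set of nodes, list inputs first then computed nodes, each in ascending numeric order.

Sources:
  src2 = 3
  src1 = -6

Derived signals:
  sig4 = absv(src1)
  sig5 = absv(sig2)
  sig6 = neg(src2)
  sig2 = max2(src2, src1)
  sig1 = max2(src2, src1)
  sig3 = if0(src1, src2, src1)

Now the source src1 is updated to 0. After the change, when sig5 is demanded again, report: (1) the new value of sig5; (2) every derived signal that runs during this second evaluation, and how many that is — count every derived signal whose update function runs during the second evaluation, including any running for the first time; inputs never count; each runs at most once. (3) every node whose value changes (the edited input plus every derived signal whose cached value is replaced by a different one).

First evaluation (everything demanded from the output):
  sig2 = max2(3, -6) = 3
  sig5 = absv(3) = 3

Propagation after the edit:
  sig2: runs — src1 -6->0; result 3 (same value as before).
  sig5: checked — values it read are unchanged (sig2 unchanged); reused cached 3 without running.

Key observation: the change is absorbed at sig2 — it re-runs but produces the same value, and the output's value is unchanged.

New value of sig5: 3.
Derived signals that run: sig2 — 1 in total.
Values that change: src1.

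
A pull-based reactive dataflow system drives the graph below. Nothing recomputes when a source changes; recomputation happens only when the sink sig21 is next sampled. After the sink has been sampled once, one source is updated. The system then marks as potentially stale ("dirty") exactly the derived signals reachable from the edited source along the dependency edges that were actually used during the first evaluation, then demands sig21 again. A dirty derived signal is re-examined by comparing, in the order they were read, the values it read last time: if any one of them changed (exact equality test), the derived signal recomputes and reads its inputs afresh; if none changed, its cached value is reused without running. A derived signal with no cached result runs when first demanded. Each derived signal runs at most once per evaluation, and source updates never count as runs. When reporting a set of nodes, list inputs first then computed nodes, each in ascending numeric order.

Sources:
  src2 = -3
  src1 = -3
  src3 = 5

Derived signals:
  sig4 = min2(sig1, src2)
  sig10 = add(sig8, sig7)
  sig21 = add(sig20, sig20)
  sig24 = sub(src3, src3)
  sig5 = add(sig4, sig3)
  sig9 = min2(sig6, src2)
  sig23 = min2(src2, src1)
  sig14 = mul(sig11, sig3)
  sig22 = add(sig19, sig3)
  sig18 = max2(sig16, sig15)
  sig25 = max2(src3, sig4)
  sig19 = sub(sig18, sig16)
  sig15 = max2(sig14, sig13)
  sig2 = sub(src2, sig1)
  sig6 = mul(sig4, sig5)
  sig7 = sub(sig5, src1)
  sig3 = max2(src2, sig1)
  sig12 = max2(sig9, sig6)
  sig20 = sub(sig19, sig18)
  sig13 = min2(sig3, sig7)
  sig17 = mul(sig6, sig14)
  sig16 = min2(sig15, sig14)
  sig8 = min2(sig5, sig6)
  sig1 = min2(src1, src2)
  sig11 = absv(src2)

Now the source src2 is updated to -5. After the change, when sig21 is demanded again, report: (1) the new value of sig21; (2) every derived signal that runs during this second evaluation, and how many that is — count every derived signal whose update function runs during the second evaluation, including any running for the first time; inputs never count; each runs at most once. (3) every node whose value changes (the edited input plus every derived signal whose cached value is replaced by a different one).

New value of sig21: 50.
Derived signals that run: sig1, sig3, sig4, sig5, sig7, sig11, sig13, sig14, sig15, sig16, sig18, sig19, sig20, sig21 — 14 in total.
Values that change: src2, sig1, sig3, sig4, sig5, sig7, sig11, sig13, sig14, sig15, sig16, sig18, sig19, sig20, sig21.

First evaluation (everything demanded from the output):
  sig1 = min2(-3, -3) = -3
  sig3 = max2(-3, -3) = -3
  sig4 = min2(-3, -3) = -3
  sig5 = add(-3, -3) = -6
  sig7 = sub(-6, -3) = -3
  sig11 = absv(-3) = 3
  sig13 = min2(-3, -3) = -3
  sig14 = mul(3, -3) = -9
  sig15 = max2(-9, -3) = -3
  sig16 = min2(-3, -9) = -9
  sig18 = max2(-9, -3) = -3
  sig19 = sub(-3, -9) = 6
  sig20 = sub(6, -3) = 9
  sig21 = add(9, 9) = 18

Propagation after the edit:
  sig1: runs — src2 -3->-5; result -5.
  sig3: runs — src2 -3->-5; sig1 -3->-5; result -5.
  sig4: runs — sig1 -3->-5; src2 -3->-5; result -5.
  sig5: runs — sig4 -3->-5; sig3 -3->-5; result -10.
  sig7: runs — sig5 -6->-10; result -7.
  sig11: runs — src2 -3->-5; result 5.
  sig13: runs — sig3 -3->-5; sig7 -3->-7; result -7.
  sig14: runs — sig11 3->5; sig3 -3->-5; result -25.
  sig15: runs — sig14 -9->-25; sig13 -3->-7; result -7.
  sig16: runs — sig15 -3->-7; sig14 -9->-25; result -25.
  sig18: runs — sig16 -9->-25; sig15 -3->-7; result -7.
  sig19: runs — sig18 -3->-7; sig16 -9->-25; result 18.
  sig20: runs — sig19 6->18; sig18 -3->-7; result 25.
  sig21: runs — sig20 9->25; sig20 9->25; result 50.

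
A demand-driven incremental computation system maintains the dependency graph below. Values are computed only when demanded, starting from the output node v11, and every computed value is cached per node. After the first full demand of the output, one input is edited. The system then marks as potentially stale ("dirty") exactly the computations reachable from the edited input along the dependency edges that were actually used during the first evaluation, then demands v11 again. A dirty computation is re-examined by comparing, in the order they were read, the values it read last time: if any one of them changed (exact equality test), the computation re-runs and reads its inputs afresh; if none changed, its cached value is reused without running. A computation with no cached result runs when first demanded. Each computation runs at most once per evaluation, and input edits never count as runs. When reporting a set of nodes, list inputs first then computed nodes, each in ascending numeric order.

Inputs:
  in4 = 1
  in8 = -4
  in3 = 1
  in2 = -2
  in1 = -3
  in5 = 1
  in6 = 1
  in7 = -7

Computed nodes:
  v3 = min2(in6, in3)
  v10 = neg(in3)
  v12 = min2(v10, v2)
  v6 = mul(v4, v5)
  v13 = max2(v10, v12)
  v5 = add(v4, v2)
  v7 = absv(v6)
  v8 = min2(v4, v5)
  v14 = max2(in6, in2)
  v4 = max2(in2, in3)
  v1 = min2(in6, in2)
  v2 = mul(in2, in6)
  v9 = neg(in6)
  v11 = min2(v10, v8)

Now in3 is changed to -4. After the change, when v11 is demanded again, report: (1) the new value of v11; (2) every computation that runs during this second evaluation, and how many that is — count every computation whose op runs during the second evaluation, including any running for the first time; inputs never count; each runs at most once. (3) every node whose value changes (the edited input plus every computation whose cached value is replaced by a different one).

First evaluation (everything demanded from the output):
  v2 = mul(-2, 1) = -2
  v4 = max2(-2, 1) = 1
  v5 = add(1, -2) = -1
  v8 = min2(1, -1) = -1
  v10 = neg(1) = -1
  v11 = min2(-1, -1) = -1

Propagation after the edit:
  v4: runs — in3 1->-4; result -2.
  v5: runs — v4 1->-2; result -4.
  v8: runs — v4 1->-2; v5 -1->-4; result -4.
  v10: runs — in3 1->-4; result 4.
  v11: runs — v10 -1->4; v8 -1->-4; result -4.

New value of v11: -4.
Computations that run: v4, v5, v8, v10, v11 — 5 in total.
Values that change: in3, v4, v5, v8, v10, v11.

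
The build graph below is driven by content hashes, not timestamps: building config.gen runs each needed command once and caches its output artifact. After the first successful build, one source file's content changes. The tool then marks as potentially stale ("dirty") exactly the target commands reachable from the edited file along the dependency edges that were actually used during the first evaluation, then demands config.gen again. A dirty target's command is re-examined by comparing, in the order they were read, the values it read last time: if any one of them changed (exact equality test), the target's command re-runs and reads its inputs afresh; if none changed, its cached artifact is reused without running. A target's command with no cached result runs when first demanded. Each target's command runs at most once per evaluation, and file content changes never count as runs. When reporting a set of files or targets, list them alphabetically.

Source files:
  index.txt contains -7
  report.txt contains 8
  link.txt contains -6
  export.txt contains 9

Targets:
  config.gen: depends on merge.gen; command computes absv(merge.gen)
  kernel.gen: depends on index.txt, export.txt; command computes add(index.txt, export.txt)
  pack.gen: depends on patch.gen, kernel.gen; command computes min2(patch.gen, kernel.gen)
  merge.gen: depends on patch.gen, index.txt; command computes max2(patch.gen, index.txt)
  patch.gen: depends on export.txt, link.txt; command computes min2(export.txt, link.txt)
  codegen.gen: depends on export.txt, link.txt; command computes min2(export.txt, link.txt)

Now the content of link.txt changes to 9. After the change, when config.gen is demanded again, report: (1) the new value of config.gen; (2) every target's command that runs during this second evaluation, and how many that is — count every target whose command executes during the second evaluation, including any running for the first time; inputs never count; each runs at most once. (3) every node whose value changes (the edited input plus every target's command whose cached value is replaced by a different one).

Initial pass — values computed on the first demand:
  patch.gen = min2(9, -6) = -6
  merge.gen = max2(-6, -7) = -6
  config.gen = absv(-6) = 6

Second demand — change propagation:
  patch.gen: re-runs because link.txt -6->9; new result 9.
  merge.gen: re-runs because patch.gen -6->9; new result 9.
  config.gen: re-runs because merge.gen -6->9; new result 9.

config.gen now evaluates to 9.
Run set: config.gen, merge.gen, patch.gen (3 run).
Changed values: config.gen, link.txt, merge.gen, patch.gen.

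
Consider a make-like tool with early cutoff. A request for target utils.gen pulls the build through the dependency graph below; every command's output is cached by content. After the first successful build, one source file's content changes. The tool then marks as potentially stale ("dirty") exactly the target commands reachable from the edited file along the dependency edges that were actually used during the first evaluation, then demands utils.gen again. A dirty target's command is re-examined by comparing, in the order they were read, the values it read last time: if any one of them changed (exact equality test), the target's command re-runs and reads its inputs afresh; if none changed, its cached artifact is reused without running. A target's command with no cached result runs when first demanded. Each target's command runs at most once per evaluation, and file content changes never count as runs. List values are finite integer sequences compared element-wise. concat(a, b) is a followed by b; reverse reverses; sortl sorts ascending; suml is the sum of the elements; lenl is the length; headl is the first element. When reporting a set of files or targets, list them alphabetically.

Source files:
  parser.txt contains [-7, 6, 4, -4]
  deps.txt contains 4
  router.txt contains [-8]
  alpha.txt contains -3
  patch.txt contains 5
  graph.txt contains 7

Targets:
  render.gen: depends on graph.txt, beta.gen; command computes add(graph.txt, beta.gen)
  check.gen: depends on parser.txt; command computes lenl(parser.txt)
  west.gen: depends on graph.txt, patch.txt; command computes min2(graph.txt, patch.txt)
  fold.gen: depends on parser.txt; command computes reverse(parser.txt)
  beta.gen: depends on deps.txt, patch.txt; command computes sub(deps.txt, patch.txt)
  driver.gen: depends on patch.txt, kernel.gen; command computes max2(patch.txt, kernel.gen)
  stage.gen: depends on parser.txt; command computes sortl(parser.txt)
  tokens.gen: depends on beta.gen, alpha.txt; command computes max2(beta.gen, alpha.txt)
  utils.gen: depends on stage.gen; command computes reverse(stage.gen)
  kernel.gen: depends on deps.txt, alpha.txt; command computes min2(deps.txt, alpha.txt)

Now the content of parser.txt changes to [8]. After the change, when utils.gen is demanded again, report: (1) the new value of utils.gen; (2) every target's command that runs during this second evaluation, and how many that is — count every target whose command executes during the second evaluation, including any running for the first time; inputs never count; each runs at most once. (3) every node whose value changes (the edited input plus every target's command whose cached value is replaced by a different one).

First demand of the output computes:
  stage.gen = sortl([-7, 6, 4, -4]) = [-7, -4, 4, 6]
  utils.gen = reverse([-7, -4, 4, 6]) = [6, 4, -4, -7]

After the edit, cleaning proceeds:
  stage.gen: a read changed (parser.txt [-7, 6, 4, -4]->[8]) — executes, giving [8].
  utils.gen: a read changed (stage.gen [-7, -4, 4, 6]->[8]) — executes, giving [8].

Demanding utils.gen again yields [8].
2 target commands run: stage.gen, utils.gen.
The nodes whose values change: parser.txt, stage.gen, utils.gen.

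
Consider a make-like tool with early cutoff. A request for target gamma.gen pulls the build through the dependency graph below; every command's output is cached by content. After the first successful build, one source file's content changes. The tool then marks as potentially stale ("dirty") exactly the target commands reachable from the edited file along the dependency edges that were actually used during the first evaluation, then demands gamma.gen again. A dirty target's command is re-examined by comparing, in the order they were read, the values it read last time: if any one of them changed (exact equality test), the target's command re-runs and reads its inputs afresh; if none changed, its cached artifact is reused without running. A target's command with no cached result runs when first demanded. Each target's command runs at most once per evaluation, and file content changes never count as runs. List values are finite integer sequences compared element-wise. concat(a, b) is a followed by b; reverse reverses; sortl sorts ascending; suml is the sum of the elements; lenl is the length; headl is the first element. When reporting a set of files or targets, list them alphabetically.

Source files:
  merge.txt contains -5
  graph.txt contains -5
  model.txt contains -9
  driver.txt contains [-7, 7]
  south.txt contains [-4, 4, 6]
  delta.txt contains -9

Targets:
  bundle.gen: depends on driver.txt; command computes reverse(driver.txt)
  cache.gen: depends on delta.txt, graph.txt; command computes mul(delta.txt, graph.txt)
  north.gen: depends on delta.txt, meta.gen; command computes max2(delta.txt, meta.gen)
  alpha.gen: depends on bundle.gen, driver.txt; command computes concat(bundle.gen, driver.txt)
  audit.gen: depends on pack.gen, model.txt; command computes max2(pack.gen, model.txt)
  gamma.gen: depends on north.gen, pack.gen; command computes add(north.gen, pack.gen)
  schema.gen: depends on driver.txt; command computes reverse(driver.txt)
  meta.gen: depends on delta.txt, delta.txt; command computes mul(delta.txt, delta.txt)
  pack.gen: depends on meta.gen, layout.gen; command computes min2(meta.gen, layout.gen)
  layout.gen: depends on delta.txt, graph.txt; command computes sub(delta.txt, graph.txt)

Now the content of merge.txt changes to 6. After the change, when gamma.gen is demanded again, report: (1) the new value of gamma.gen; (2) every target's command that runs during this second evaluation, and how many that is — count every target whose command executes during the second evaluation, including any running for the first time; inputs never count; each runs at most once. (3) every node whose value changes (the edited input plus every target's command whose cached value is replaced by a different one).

First demand of the output computes:
  layout.gen = sub(-9, -5) = -4
  meta.gen = mul(-9, -9) = 81
  north.gen = max2(-9, 81) = 81
  pack.gen = min2(81, -4) = -4
  gamma.gen = add(81, -4) = 77

After the edit, cleaning proceeds:
  no node depends on merge.txt at all; the second demand re-runs nothing.

Note the shortcut — nothing in the graph depends on merge.txt at all, so no recomputation happens.

Demanding gamma.gen again yields 77.
0 target commands run: none.
The nodes whose values change: merge.txt.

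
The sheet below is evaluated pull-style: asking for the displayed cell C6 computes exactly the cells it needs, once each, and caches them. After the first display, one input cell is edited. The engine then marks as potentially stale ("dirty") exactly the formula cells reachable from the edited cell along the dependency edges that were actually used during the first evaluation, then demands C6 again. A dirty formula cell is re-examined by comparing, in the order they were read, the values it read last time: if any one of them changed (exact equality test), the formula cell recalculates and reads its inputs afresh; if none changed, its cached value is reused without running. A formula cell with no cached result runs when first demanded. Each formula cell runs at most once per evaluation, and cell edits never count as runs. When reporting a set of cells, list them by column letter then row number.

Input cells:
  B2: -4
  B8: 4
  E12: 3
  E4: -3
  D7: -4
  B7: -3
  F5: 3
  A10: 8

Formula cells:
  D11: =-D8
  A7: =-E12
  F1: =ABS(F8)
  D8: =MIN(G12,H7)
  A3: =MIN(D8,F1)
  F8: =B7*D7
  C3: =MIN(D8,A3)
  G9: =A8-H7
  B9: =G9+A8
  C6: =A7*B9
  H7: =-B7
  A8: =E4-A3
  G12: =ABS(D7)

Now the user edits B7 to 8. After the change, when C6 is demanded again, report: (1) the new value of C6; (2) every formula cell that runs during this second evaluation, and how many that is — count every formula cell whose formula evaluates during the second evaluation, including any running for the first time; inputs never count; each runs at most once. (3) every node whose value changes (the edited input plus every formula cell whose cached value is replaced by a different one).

First demand of the output computes:
  A7 = -(3) = -3
  F8 = -3 * -4 = 12
  F1 = ABS(12) = 12
  G12 = ABS(-4) = 4
  H7 = -(-3) = 3
  D8 = MIN(4, 3) = 3
  A3 = MIN(3, 12) = 3
  A8 = -3 - 3 = -6
  G9 = -6 - 3 = -9
  B9 = -9 + -6 = -15
  C6 = -3 * -15 = 45

After the edit, cleaning proceeds:
  F8: a read changed (B7 -3->8) — executes, giving -32.
  F1: a read changed (F8 12->-32) — executes, giving 32.
  H7: a read changed (B7 -3->8) — executes, giving -8.
  D8: a read changed (H7 3->-8) — executes, giving -8.
  A3: a read changed (D8 3->-8; F1 12->32) — executes, giving -8.
  A8: a read changed (A3 3->-8) — executes, giving 5.
  G9: a read changed (A8 -6->5; H7 3->-8) — executes, giving 13.
  B9: a read changed (G9 -9->13; A8 -6->5) — executes, giving 18.
  C6: a read changed (B9 -15->18) — executes, giving -54.

Demanding C6 again yields -54.
9 formula cells run: A3, A8, B9, C6, D8, F1, F8, G9, H7.
The nodes whose values change: A3, A8, B7, B9, C6, D8, F1, F8, G9, H7.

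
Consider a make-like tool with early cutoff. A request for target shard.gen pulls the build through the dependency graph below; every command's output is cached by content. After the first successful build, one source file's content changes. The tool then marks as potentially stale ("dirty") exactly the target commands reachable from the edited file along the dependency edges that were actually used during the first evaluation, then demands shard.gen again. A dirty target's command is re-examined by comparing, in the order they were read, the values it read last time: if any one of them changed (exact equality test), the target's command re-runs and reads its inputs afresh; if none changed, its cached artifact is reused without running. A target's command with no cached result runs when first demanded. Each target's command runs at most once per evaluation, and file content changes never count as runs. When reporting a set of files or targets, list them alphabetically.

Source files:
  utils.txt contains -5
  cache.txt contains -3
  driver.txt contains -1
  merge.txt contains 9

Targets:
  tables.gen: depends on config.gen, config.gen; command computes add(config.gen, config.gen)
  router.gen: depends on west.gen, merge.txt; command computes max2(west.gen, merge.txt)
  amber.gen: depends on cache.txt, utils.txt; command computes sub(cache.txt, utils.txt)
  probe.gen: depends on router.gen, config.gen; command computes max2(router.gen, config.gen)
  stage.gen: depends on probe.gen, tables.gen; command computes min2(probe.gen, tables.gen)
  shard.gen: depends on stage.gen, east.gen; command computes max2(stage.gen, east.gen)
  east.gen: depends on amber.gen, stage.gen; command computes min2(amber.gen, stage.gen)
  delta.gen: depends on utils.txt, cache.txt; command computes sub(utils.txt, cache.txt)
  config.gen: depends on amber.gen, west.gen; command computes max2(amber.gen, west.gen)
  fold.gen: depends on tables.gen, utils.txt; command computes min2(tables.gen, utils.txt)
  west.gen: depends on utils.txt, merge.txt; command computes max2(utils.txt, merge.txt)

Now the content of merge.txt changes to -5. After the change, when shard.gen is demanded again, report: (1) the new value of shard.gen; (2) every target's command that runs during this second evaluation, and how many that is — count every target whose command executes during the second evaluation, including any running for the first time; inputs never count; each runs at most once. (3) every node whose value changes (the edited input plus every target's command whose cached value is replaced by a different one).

First demand of the output computes:
  amber.gen = sub(-3, -5) = 2
  west.gen = max2(-5, 9) = 9
  config.gen = max2(2, 9) = 9
  router.gen = max2(9, 9) = 9
  probe.gen = max2(9, 9) = 9
  tables.gen = add(9, 9) = 18
  stage.gen = min2(9, 18) = 9
  east.gen = min2(2, 9) = 2
  shard.gen = max2(9, 2) = 9

After the edit, cleaning proceeds:
  west.gen: a read changed (merge.txt 9->-5) — executes, giving -5.
  config.gen: a read changed (west.gen 9->-5) — executes, giving 2.
  router.gen: a read changed (west.gen 9->-5; merge.txt 9->-5) — executes, giving -5.
  probe.gen: a read changed (router.gen 9->-5; config.gen 9->2) — executes, giving 2.
  tables.gen: a read changed (config.gen 9->2; config.gen 9->2) — executes, giving 4.
  stage.gen: a read changed (probe.gen 9->2; tables.gen 18->4) — executes, giving 2.
  east.gen: a read changed (stage.gen 9->2) — executes, giving 2 — identical to its old value.
  shard.gen: a read changed (stage.gen 9->2) — executes, giving 2.

Demanding shard.gen again yields 2.
8 target commands run: config.gen, east.gen, probe.gen, router.gen, shard.gen, stage.gen, tables.gen, west.gen.
The nodes whose values change: config.gen, merge.txt, probe.gen, router.gen, shard.gen, stage.gen, tables.gen, west.gen.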